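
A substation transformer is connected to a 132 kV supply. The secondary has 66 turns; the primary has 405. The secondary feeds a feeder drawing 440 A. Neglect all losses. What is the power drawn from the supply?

I_p = I_s × N_s/N_p = 440 × 66/405 = 71.704 A.
P = V_p I_p = 132000 × 71.704 = 9.46×10^6 W.

P ≈ 9.46×10^6 W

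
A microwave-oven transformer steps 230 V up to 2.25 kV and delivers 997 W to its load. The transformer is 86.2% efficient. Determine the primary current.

P_in = P_out/η = 997/0.862 = 1156.6 W.
I_p = P_in/V_p = 1156.6/230 = 5.03 A.

I_p ≈ 5.03 A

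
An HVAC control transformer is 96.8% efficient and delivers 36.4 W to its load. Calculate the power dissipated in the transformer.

P_loss ≈ 1.20 W

P_in = P_out/η = 36.4/0.968 = 37.6033 W.
P_loss = P_in − P_out = 37.6033 − 36.4 = 1.20 W.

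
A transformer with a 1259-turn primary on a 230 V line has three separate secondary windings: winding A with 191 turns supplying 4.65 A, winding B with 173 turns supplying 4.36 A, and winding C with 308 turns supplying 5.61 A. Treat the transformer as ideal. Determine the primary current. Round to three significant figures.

I_p ≈ 2.68 A

V_A = 230 × 191/1259 = 34.893 V; V_B = 230 × 173/1259 = 31.604 V; V_C = 230 × 308/1259 = 56.267 V.
P_out = V_A I_A + V_B I_B + V_C I_C = 34.893×4.65 + 31.604×4.36 + 56.267×5.61 = 162.25 + 137.80 + 315.66 = 615.70 W.
Ideal ⇒ P_in = P_out, so I_p = P_out/V_p = 615.70/230 = 2.68 A.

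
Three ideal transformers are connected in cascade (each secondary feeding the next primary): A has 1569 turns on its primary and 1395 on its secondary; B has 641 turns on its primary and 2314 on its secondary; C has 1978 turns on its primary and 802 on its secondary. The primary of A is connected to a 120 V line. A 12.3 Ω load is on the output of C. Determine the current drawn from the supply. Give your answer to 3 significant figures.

I_supply ≈ 16.5 A

Secondary of A: V = 120.00 × 1395/1569 = 106.69 V.
Secondary of B: V = 106.69 × 2314/641 = 385.16 V.
Secondary of C: V = 385.16 × 802/1978 = 156.17 V.
I_load = 156.17/12.3 = 12.696 A, so P_out = 156.17 × 12.696 = 1982.7 W.
All ideal ⇒ P_in = P_out, so I_supply = 1982.7/120 = 16.5 A.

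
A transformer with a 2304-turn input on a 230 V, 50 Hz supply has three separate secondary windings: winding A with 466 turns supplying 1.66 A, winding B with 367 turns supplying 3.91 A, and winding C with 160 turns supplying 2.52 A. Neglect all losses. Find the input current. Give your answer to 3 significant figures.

V_A = 230 × 466/2304 = 46.519 V; V_B = 230 × 367/2304 = 36.636 V; V_C = 230 × 160/2304 = 15.972 V.
P_out = V_A I_A + V_B I_B + V_C I_C = 46.519×1.66 + 36.636×3.91 + 15.972×2.52 = 77.222 + 143.25 + 40.250 = 260.72 W.
Ideal ⇒ P_in = P_out, so I_in = P_out/V_in = 260.72/230 = 1.13 A.

I_in ≈ 1.13 A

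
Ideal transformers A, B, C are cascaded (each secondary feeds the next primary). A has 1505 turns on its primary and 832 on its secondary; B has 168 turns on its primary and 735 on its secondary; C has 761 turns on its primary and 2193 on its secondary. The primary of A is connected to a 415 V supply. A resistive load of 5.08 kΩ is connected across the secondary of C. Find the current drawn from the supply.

Secondary of A: V = 415.00 × 832/1505 = 229.42 V.
Secondary of B: V = 229.42 × 735/168 = 1003.7 V.
Secondary of C: V = 1003.7 × 2193/761 = 2892.5 V.
I_load = 2892.5/5080 = 0.56938 A, so P_out = 2892.5 × 0.56938 = 1646.9 W.
All ideal ⇒ P_in = P_out, so I_supply = 1646.9/415 = 3.97 A.

I_supply ≈ 3.97 A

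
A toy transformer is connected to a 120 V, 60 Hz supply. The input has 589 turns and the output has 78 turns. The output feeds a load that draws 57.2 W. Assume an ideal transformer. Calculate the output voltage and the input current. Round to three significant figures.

V_out ≈ 15.9 V, I_in ≈ 0.477 A

V_out = V_in × N_out/N_in = 120 × 78/589 = 15.891 V.
I_out = P/V_out = 57.2/15.891 = 3.5994 A.
I_in = I_out × N_out/N_in = 3.5994 × 78/589 = 0.477 A.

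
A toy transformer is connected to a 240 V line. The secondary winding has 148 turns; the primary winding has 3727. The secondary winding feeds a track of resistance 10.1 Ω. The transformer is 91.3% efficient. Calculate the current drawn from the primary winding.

I_p ≈ 0.0410 A

V_s = 240 × 148/3727 = 9.5305 V.
I_s = V_s/R = 9.5305/10.1 = 0.94361 A.
P_out = V_s I_s = 9.5305 × 0.94361 = 8.9930 W.
P_in = P_out/η = 8.9930/0.913 = 9.8500 W.
I_p = P_in/V_p = 9.8500/240 = 0.0410 A.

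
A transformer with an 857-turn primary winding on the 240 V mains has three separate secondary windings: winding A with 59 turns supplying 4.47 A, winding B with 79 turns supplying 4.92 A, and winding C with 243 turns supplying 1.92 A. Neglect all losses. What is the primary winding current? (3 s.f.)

I_p ≈ 1.31 A

V_A = 240 × 59/857 = 16.523 V; V_B = 240 × 79/857 = 22.124 V; V_C = 240 × 243/857 = 68.051 V.
P_out = V_A I_A + V_B I_B + V_C I_C = 16.523×4.47 + 22.124×4.92 + 68.051×1.92 = 73.857 + 108.85 + 130.66 = 313.36 W.
Ideal ⇒ P_in = P_out, so I_p = P_out/V_p = 313.36/240 = 1.31 A.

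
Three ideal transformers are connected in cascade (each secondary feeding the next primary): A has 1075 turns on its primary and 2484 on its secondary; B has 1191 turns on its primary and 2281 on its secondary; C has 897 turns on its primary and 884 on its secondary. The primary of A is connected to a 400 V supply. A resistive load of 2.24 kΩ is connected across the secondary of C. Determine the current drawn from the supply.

I_supply ≈ 3.40 A

Secondary of A: V = 400.00 × 2484/1075 = 924.28 V.
Secondary of B: V = 924.28 × 2281/1191 = 1770.2 V.
Secondary of C: V = 1770.2 × 884/897 = 1744.5 V.
I_load = 1744.5/2240 = 0.77880 A, so P_out = 1744.5 × 0.77880 = 1358.6 W.
All ideal ⇒ P_in = P_out, so I_supply = 1358.6/400 = 3.40 A.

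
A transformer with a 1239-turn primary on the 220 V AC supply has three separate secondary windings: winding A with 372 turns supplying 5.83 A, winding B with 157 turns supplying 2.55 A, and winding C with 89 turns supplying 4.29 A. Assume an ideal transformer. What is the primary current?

V_A = 220 × 372/1239 = 66.053 V; V_B = 220 × 157/1239 = 27.877 V; V_C = 220 × 89/1239 = 15.803 V.
P_out = V_A I_A + V_B I_B + V_C I_C = 66.053×5.83 + 27.877×2.55 + 15.803×4.29 = 385.09 + 71.087 + 67.795 = 523.97 W.
Ideal ⇒ P_in = P_out, so I_p = P_out/V_p = 523.97/220 = 2.38 A.

I_p ≈ 2.38 A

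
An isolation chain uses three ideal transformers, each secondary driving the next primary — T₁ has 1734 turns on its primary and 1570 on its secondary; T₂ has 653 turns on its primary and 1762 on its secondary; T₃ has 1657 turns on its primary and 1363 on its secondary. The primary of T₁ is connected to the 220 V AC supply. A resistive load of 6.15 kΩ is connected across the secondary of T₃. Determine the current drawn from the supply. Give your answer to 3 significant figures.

I_supply ≈ 0.144 A

Secondary of T₁: V = 220.00 × 1570/1734 = 199.19 V.
Secondary of T₂: V = 199.19 × 1762/653 = 537.48 V.
Secondary of T₃: V = 537.48 × 1363/1657 = 442.12 V.
I_load = 442.12/6150 = 0.071889 A, so P_out = 442.12 × 0.071889 = 31.784 W.
All ideal ⇒ P_in = P_out, so I_supply = 31.784/220 = 0.144 A.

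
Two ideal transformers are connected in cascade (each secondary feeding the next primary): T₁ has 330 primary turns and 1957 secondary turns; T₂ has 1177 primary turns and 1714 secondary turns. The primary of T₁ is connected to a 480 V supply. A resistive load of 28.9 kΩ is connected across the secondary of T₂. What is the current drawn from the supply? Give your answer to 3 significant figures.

After T₁: V = 480.00 × 1957/330 = 2846.5 V.
After T₂: V = 2846.5 × 1714/1177 = 4145.3 V.
I_load = 4145.3/28900 = 0.14343 A, so P_out = 4145.3 × 0.14343 = 594.58 W.
All ideal ⇒ P_in = P_out, so I_supply = 594.58/480 = 1.24 A.

I_supply ≈ 1.24 A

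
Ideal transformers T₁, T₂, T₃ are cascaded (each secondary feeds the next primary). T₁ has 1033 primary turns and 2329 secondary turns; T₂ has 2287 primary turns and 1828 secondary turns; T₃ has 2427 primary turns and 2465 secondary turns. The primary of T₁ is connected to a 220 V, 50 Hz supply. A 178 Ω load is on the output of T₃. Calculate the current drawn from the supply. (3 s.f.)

After T₁: V = 220.00 × 2329/1033 = 496.01 V.
After T₂: V = 496.01 × 1828/2287 = 396.46 V.
After T₃: V = 396.46 × 2465/2427 = 402.67 V.
I_load = 402.67/178 = 2.2622 A, so P_out = 402.67 × 2.2622 = 910.92 W.
All ideal ⇒ P_in = P_out, so I_supply = 910.92/220 = 4.14 A.

I_supply ≈ 4.14 A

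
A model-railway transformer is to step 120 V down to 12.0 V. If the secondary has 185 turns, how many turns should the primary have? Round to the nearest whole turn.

N_p = 1850 turns

N_p/N_s = V_p/V_s, so N_p = 185 × 120/12.0 = 1850.0 ≈ 1850 turns.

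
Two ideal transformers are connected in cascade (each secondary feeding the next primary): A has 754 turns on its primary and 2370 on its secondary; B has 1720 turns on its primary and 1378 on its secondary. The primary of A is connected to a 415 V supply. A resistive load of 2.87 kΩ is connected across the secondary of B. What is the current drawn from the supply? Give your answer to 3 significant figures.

After A: V = 415.00 × 2370/754 = 1304.4 V.
After B: V = 1304.4 × 1378/1720 = 1045.1 V.
I_load = 1045.1/2870 = 0.36414 A, so P_out = 1045.1 × 0.36414 = 380.55 W.
All ideal ⇒ P_in = P_out, so I_supply = 380.55/415 = 0.917 A.

I_supply ≈ 0.917 A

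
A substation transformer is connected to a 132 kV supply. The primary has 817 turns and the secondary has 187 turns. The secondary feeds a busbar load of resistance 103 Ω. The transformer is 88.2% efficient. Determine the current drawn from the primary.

I_p ≈ 76.1 A

V_s = 132000 × 187/817 = 30213 V.
I_s = V_s/R = 30213/103 = 293.33 A.
P_out = V_s I_s = 30213 × 293.33 = 8.8624×10^6 W.
P_in = P_out/η = 8.8624×10^6/0.882 = 1.0048×10^7 W.
I_p = P_in/V_p = 1.0048×10^7/132000 = 76.1 A.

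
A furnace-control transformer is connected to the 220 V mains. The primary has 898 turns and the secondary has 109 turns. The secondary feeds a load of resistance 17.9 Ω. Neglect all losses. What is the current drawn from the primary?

V_s = V_p × N_s/N_p = 220 × 109/898 = 26.704 V.
I_s = V_s/R = 26.704/17.9 = 1.4918 A.
For an ideal transformer I_p N_p = I_s N_s, so I_p = 1.4918 × 109/898 = 0.181 A.

I_p ≈ 0.181 A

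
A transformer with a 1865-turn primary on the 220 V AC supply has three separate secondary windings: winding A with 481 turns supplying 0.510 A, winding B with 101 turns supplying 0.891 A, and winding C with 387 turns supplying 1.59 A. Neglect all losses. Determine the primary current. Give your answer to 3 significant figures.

I_p ≈ 0.510 A

V_A = 220 × 481/1865 = 56.740 V; V_B = 220 × 101/1865 = 11.914 V; V_C = 220 × 387/1865 = 45.651 V.
P_out = V_A I_A + V_B I_B + V_C I_C = 56.740×0.510 + 11.914×0.891 + 45.651×1.59 = 28.937 + 10.616 + 72.586 = 112.14 W.
Ideal ⇒ P_in = P_out, so I_p = P_out/V_p = 112.14/220 = 0.510 A.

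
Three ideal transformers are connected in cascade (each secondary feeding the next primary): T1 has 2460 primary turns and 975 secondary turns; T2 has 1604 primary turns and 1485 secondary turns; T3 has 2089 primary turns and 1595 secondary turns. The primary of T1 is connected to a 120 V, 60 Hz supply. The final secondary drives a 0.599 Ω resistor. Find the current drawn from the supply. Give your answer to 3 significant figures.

I_supply ≈ 15.7 A

Secondary of T1: V = 120.00 × 975/2460 = 47.561 V.
Secondary of T2: V = 47.561 × 1485/1604 = 44.032 V.
Secondary of T3: V = 44.032 × 1595/2089 = 33.620 V.
I_load = 33.620/0.599 = 56.127 A, so P_out = 33.620 × 56.127 = 1887.0 W.
All ideal ⇒ P_in = P_out, so I_supply = 1887.0/120 = 15.7 A.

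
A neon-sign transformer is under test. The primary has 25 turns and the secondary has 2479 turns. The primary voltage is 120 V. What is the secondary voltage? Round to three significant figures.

V_s/V_p = N_s/N_p, so V_s = 120 × 2479/25 = 11900 V.

V_s ≈ 11900 V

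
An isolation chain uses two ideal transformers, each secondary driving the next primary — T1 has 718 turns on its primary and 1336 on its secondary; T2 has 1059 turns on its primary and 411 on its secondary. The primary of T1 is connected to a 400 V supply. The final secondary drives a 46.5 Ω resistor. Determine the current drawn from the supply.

I_supply ≈ 4.49 A

After T1: V = 400.00 × 1336/718 = 744.29 V.
After T2: V = 744.29 × 411/1059 = 288.86 V.
I_load = 288.86/46.5 = 6.2120 A, so P_out = 288.86 × 6.2120 = 1794.4 W.
All ideal ⇒ P_in = P_out, so I_supply = 1794.4/400 = 4.49 A.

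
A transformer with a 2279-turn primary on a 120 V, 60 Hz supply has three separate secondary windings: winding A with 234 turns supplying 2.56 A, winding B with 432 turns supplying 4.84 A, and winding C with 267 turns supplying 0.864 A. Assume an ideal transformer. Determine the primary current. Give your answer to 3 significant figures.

V_A = 120 × 234/2279 = 12.321 V; V_B = 120 × 432/2279 = 22.747 V; V_C = 120 × 267/2279 = 14.059 V.
P_out = V_A I_A + V_B I_B + V_C I_C = 12.321×2.56 + 22.747×4.84 + 14.059×0.864 = 31.542 + 110.09 + 12.147 = 153.78 W.
Ideal ⇒ P_in = P_out, so I_p = P_out/V_p = 153.78/120 = 1.28 A.

I_p ≈ 1.28 A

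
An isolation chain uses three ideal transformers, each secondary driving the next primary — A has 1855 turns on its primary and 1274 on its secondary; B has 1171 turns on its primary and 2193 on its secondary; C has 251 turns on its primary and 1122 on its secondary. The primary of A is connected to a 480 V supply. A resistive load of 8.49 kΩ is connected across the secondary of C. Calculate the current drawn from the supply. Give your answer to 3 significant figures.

After A: V = 480.00 × 1274/1855 = 329.66 V.
After B: V = 329.66 × 2193/1171 = 617.37 V.
After C: V = 617.37 × 1122/251 = 2759.7 V.
I_load = 2759.7/8490 = 0.32506 A, so P_out = 2759.7 × 0.32506 = 897.07 W.
All ideal ⇒ P_in = P_out, so I_supply = 897.07/480 = 1.87 A.

I_supply ≈ 1.87 A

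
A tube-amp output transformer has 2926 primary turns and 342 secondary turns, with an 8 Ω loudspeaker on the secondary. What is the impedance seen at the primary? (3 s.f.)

Z_p ≈ 586 Ω

Z_p = (N_p/N_s)² × Z_s = (2926/342)² × 8 = 586 Ω.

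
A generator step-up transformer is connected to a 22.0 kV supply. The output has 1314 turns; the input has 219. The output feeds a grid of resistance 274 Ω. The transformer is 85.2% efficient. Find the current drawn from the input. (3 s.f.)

V_out = 22000 × 1314/219 = 132000 V.
I_out = V_out/R = 132000/274 = 481.75 A.
P_out = V_out I_out = 132000 × 481.75 = 6.3591×10^7 W.
P_in = P_out/η = 6.3591×10^7/0.852 = 7.4638×10^7 W.
I_in = P_in/V_in = 7.4638×10^7/22000 = 3390 A.

I_in ≈ 3390 A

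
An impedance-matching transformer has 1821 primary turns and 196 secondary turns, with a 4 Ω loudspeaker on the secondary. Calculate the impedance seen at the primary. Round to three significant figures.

Z_p = (N_p/N_s)² × Z_s = (1821/196)² × 4 = 345 Ω.

Z_p ≈ 345 Ω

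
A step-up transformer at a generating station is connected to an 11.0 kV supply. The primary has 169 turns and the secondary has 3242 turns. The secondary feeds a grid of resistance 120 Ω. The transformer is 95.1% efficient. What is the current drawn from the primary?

I_p ≈ 35500 A

V_s = 11000 × 3242/169 = 211020 V.
I_s = V_s/R = 211020/120 = 1758.5 A.
P_out = V_s I_s = 211020 × 1758.5 = 3.7107×10^8 W.
P_in = P_out/η = 3.7107×10^8/0.951 = 3.9019×10^8 W.
I_p = P_in/V_p = 3.9019×10^8/11000 = 35500 A.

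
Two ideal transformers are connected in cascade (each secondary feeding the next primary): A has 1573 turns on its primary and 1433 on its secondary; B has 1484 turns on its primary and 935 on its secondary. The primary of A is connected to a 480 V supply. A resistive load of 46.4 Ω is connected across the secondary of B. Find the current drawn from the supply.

I_supply ≈ 3.41 A

After A: V = 480.00 × 1433/1573 = 437.28 V.
After B: V = 437.28 × 935/1484 = 275.51 V.
I_load = 275.51/46.4 = 5.9377 A, so P_out = 275.51 × 5.9377 = 1635.9 W.
All ideal ⇒ P_in = P_out, so I_supply = 1635.9/480 = 3.41 A.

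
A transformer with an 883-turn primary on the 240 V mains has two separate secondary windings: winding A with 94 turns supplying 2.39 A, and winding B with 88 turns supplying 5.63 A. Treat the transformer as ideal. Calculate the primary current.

I_p ≈ 0.816 A

V_A = 240 × 94/883 = 25.549 V; V_B = 240 × 88/883 = 23.918 V.
P_out = V_A I_A + V_B I_B = 25.549×2.39 + 23.918×5.63 = 61.063 + 134.66 = 195.72 W.
Ideal ⇒ P_in = P_out, so I_p = P_out/V_p = 195.72/240 = 0.816 A.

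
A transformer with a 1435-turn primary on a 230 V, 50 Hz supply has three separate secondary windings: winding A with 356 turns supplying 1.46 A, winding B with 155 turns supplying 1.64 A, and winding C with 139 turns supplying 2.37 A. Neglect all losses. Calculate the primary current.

I_p ≈ 0.769 A

V_A = 230 × 356/1435 = 57.059 V; V_B = 230 × 155/1435 = 24.843 V; V_C = 230 × 139/1435 = 22.279 V.
P_out = V_A I_A + V_B I_B + V_C I_C = 57.059×1.46 + 24.843×1.64 + 22.279×2.37 = 83.306 + 40.743 + 52.801 = 176.85 W.
Ideal ⇒ P_in = P_out, so I_p = P_out/V_p = 176.85/230 = 0.769 A.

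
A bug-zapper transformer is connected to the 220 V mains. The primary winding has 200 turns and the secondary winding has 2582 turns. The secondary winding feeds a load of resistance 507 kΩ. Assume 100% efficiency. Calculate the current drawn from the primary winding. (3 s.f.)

V_s = V_p × N_s/N_p = 220 × 2582/200 = 2840.2 V.
I_s = V_s/R = 2840.2/507000 = 0.0056020 A.
For an ideal transformer I_p N_p = I_s N_s, so I_p = 0.0056020 × 2582/200 = 0.0723 A.

I_p ≈ 0.0723 A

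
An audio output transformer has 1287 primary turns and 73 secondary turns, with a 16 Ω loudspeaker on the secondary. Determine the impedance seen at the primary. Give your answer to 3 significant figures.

Z_p ≈ 4970 Ω

Z_p = (N_p/N_s)² × Z_s = (1287/73)² × 16 = 4970 Ω.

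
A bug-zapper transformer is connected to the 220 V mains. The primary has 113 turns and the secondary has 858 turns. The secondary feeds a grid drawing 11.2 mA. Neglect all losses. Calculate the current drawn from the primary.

I_p ≈ 0.0850 A

For an ideal transformer I_p N_p = I_s N_s, so I_p = 0.0112 × 858/113 = 0.0850 A.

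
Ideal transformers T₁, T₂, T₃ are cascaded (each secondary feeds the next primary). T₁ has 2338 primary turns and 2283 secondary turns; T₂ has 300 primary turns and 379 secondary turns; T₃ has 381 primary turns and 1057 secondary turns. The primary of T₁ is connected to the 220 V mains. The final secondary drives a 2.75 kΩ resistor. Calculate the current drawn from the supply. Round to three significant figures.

Secondary of T₁: V = 220.00 × 2283/2338 = 214.82 V.
Secondary of T₂: V = 214.82 × 379/300 = 271.40 V.
Secondary of T₃: V = 271.40 × 1057/381 = 752.93 V.
I_load = 752.93/2750 = 0.27379 A, so P_out = 752.93 × 0.27379 = 206.14 W.
All ideal ⇒ P_in = P_out, so I_supply = 206.14/220 = 0.937 A.

I_supply ≈ 0.937 A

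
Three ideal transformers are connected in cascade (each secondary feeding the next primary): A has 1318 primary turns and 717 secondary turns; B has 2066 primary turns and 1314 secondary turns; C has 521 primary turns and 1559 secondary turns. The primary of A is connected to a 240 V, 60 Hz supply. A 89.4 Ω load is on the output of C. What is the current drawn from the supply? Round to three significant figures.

Secondary of A: V = 240.00 × 717/1318 = 130.56 V.
Secondary of B: V = 130.56 × 1314/2066 = 83.039 V.
Secondary of C: V = 83.039 × 1559/521 = 248.48 V.
I_load = 248.48/89.4 = 2.7794 A, so P_out = 248.48 × 2.7794 = 690.62 W.
All ideal ⇒ P_in = P_out, so I_supply = 690.62/240 = 2.88 A.

I_supply ≈ 2.88 A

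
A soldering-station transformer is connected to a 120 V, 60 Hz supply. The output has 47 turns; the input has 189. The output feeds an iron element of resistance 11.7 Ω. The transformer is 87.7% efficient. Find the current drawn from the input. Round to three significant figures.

V_out = 120 × 47/189 = 29.841 V.
I_out = V_out/R = 29.841/11.7 = 2.5505 A.
P_out = V_out I_out = 29.841 × 2.5505 = 76.111 W.
P_in = P_out/η = 76.111/0.877 = 86.786 W.
I_in = P_in/V_in = 86.786/120 = 0.723 A.

I_in ≈ 0.723 A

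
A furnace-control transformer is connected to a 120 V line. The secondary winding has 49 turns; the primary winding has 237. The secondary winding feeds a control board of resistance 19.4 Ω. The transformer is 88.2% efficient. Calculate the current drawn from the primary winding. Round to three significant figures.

I_p ≈ 0.300 A

V_s = 120 × 49/237 = 24.810 V.
I_s = V_s/R = 24.810/19.4 = 1.2789 A.
P_out = V_s I_s = 24.810 × 1.2789 = 31.729 W.
P_in = P_out/η = 31.729/0.882 = 35.974 W.
I_p = P_in/V_p = 35.974/120 = 0.300 A.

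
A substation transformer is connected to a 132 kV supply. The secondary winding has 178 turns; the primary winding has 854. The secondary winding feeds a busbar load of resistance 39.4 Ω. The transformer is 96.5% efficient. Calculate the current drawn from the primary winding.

V_s = 132000 × 178/854 = 27513 V.
I_s = V_s/R = 27513/39.4 = 698.30 A.
P_out = V_s I_s = 27513 × 698.30 = 1.9212×10^7 W.
P_in = P_out/η = 1.9212×10^7/0.965 = 1.9909×10^7 W.
I_p = P_in/V_p = 1.9909×10^7/132000 = 151 A.

I_p ≈ 151 A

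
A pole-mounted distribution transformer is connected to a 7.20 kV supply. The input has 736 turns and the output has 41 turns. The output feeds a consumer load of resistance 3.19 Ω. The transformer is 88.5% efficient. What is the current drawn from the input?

I_in ≈ 7.91 A

V_out = 7200 × 41/736 = 401.09 V.
I_out = V_out/R = 401.09/3.19 = 125.73 A.
P_out = V_out I_out = 401.09 × 125.73 = 50430 W.
P_in = P_out/η = 50430/0.885 = 56983 W.
I_in = P_in/V_in = 56983/7200 = 7.91 A.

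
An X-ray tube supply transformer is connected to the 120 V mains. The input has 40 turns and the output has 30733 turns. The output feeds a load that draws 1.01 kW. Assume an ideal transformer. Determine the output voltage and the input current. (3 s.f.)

V_out = V_in × N_out/N_in = 120 × 30733/40 = 92199 V.
I_out = P/V_out = 1010/92199 = 0.010955 A.
I_in = I_out × N_out/N_in = 0.010955 × 30733/40 = 8.42 A.

V_out ≈ 92200 V, I_in ≈ 8.42 A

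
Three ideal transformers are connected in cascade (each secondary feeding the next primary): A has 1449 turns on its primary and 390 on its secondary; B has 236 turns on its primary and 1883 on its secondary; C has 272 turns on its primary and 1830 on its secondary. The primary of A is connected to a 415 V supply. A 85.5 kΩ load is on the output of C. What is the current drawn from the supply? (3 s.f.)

I_supply ≈ 1.01 A

Secondary of A: V = 415.00 × 390/1449 = 111.70 V.
Secondary of B: V = 111.70 × 1883/236 = 891.22 V.
Secondary of C: V = 891.22 × 1830/272 = 5996.0 V.
I_load = 5996.0/85500 = 0.070129 A, so P_out = 5996.0 × 0.070129 = 420.50 W.
All ideal ⇒ P_in = P_out, so I_supply = 420.50/415 = 1.01 A.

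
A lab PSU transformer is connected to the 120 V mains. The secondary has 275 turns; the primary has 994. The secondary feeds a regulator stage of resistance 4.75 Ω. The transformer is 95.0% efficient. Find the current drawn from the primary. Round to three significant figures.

V_s = 120 × 275/994 = 33.199 V.
I_s = V_s/R = 33.199/4.75 = 6.9893 A.
P_out = V_s I_s = 33.199 × 6.9893 = 232.04 W.
P_in = P_out/η = 232.04/0.950 = 244.25 W.
I_p = P_in/V_p = 244.25/120 = 2.04 A.

I_p ≈ 2.04 A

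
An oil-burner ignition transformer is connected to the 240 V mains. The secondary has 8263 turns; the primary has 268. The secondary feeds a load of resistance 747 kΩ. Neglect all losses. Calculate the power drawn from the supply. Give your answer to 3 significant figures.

V_s = V_p × N_s/N_p = 240 × 8263/268 = 7399.7 V.
I_s = V_s/R = 7399.7/747000 = 0.0099059 A.
I_p = I_s × N_s/N_p = 0.0099059 × 8263/268 = 0.30542 A.
P = V_p I_p = 240 × 0.30542 = 73.3 W.

P ≈ 73.3 W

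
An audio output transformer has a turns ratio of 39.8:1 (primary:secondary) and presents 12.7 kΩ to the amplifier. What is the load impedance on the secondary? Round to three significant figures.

Z_s = Z_p/(N_p/N_s)² = 12700/39.8² = 8.02 Ω.

Z_s ≈ 8.02 Ω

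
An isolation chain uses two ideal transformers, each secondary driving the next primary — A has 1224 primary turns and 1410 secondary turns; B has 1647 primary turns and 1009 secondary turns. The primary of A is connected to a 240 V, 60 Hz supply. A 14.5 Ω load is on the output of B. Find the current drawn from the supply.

After A: V = 240.00 × 1410/1224 = 276.47 V.
After B: V = 276.47 × 1009/1647 = 169.37 V.
I_load = 169.37/14.5 = 11.681 A, so P_out = 169.37 × 11.681 = 1978.4 W.
All ideal ⇒ P_in = P_out, so I_supply = 1978.4/240 = 8.24 A.

I_supply ≈ 8.24 A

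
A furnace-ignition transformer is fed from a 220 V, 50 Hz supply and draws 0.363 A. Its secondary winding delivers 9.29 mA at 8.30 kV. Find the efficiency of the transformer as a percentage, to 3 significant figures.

η ≈ 96.6%

P_in = 220 × 0.363 = 79.8600 W.
P_out = 8300 × 0.00929 = 77.1070 W.
η = P_out/P_in = 77.1070/79.8600 = 0.966.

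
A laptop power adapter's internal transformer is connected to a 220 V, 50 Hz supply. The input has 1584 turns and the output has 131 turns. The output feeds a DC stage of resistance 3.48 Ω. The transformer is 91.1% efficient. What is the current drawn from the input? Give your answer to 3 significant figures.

V_out = 220 × 131/1584 = 18.194 V.
I_out = V_out/R = 18.194/3.48 = 5.2283 A.
P_out = V_out I_out = 18.194 × 5.2283 = 95.126 W.
P_in = P_out/η = 95.126/0.911 = 104.42 W.
I_in = P_in/V_in = 104.42/220 = 0.475 A.

I_in ≈ 0.475 A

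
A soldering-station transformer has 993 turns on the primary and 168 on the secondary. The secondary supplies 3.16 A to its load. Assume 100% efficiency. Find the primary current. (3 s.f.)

For an ideal transformer I_p/I_s = N_s/N_p, so I_p = 3.16 × 168/993 = 0.535 A.

I_p ≈ 0.535 A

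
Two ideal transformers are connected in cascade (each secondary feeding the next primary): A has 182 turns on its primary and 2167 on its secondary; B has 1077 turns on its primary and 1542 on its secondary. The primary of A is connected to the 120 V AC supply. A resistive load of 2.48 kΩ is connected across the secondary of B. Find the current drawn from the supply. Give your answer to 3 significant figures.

After A: V = 120.00 × 2167/182 = 1428.8 V.
After B: V = 1428.8 × 1542/1077 = 2045.7 V.
I_load = 2045.7/2480 = 0.82487 A, so P_out = 2045.7 × 0.82487 = 1687.4 W.
All ideal ⇒ P_in = P_out, so I_supply = 1687.4/120 = 14.1 A.

I_supply ≈ 14.1 A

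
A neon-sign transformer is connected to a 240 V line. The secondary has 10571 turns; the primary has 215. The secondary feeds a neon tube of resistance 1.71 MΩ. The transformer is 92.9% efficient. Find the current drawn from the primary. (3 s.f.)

V_s = 240 × 10571/215 = 11800 V.
I_s = V_s/R = 11800/(1.71×10^6) = 0.0069007 A.
P_out = V_s I_s = 11800 × 0.0069007 = 81.429 W.
P_in = P_out/η = 81.429/0.929 = 87.653 W.
I_p = P_in/V_p = 87.653/240 = 0.365 A.

I_p ≈ 0.365 A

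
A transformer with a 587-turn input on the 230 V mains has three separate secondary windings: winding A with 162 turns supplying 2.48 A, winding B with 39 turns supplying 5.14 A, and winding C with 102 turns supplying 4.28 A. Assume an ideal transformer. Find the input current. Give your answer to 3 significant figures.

V_A = 230 × 162/587 = 63.475 V; V_B = 230 × 39/587 = 15.281 V; V_C = 230 × 102/587 = 39.966 V.
P_out = V_A I_A + V_B I_B + V_C I_C = 63.475×2.48 + 15.281×5.14 + 39.966×4.28 = 157.42 + 78.545 + 171.05 = 407.02 W.
Ideal ⇒ P_in = P_out, so I_in = P_out/V_in = 407.02/230 = 1.77 A.

I_in ≈ 1.77 A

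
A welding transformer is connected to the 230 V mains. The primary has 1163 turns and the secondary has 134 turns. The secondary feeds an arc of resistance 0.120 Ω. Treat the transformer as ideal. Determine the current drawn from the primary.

V_s = V_p × N_s/N_p = 230 × 134/1163 = 26.500 V.
I_s = V_s/R = 26.500/0.120 = 220.84 A.
For an ideal transformer I_p N_p = I_s N_s, so I_p = 220.84 × 134/1163 = 25.4 A.

I_p ≈ 25.4 A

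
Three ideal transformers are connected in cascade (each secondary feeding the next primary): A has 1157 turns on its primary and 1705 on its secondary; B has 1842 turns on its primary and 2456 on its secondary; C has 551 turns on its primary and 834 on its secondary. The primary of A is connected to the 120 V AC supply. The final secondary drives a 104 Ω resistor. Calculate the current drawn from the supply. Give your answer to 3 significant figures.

After A: V = 120.00 × 1705/1157 = 176.84 V.
After B: V = 176.84 × 2456/1842 = 235.78 V.
After C: V = 235.78 × 834/551 = 356.88 V.
I_load = 356.88/104 = 3.4316 A, so P_out = 356.88 × 3.4316 = 1224.7 W.
All ideal ⇒ P_in = P_out, so I_supply = 1224.7/120 = 10.2 A.

I_supply ≈ 10.2 A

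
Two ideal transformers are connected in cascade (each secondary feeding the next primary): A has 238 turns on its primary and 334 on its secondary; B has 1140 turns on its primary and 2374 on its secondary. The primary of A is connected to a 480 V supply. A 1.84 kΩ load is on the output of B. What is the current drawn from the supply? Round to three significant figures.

I_supply ≈ 2.23 A

Secondary of A: V = 480.00 × 334/238 = 673.61 V.
Secondary of B: V = 673.61 × 2374/1140 = 1402.8 V.
I_load = 1402.8/1840 = 0.76238 A, so P_out = 1402.8 × 0.76238 = 1069.4 W.
All ideal ⇒ P_in = P_out, so I_supply = 1069.4/480 = 2.23 A.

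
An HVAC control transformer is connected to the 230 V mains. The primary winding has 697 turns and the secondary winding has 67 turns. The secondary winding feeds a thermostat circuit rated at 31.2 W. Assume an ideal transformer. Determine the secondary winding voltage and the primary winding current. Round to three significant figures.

V_s ≈ 22.1 V, I_p ≈ 0.136 A

V_s = V_p × N_s/N_p = 230 × 67/697 = 22.109 V.
I_s = P/V_s = 31.2/22.109 = 1.4112 A.
I_p = I_s × N_s/N_p = 1.4112 × 67/697 = 0.136 A.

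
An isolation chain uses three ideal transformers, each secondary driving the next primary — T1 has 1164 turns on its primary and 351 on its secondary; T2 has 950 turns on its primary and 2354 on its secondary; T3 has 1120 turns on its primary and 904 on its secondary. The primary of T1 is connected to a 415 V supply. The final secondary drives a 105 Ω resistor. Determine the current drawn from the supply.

Secondary of T1: V = 415.00 × 351/1164 = 125.14 V.
Secondary of T2: V = 125.14 × 2354/950 = 310.09 V.
Secondary of T3: V = 310.09 × 904/1120 = 250.29 V.
I_load = 250.29/105 = 2.3837 A, so P_out = 250.29 × 2.3837 = 596.60 W.
All ideal ⇒ P_in = P_out, so I_supply = 596.60/415 = 1.44 A.

I_supply ≈ 1.44 A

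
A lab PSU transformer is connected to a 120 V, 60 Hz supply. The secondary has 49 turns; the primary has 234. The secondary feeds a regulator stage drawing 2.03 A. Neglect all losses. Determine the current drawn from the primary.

I_p ≈ 0.425 A

For an ideal transformer I_p N_p = I_s N_s, so I_p = 2.03 × 49/234 = 0.425 A.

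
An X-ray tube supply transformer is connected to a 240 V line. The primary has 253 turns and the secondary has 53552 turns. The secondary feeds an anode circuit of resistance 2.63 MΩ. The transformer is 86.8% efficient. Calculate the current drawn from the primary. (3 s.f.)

V_s = 240 × 53552/253 = 50800 V.
I_s = V_s/R = 50800/(2.63×10^6) = 0.019316 A.
P_out = V_s I_s = 50800 × 0.019316 = 981.24 W.
P_in = P_out/η = 981.24/0.868 = 1130.5 W.
I_p = P_in/V_p = 1130.5/240 = 4.71 A.

I_p ≈ 4.71 A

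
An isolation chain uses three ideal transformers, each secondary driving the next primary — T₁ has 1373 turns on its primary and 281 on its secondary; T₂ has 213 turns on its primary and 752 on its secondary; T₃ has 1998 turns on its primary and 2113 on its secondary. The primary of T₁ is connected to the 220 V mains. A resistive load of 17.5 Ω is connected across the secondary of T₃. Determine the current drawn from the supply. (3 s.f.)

I_supply ≈ 7.34 A

Secondary of T₁: V = 220.00 × 281/1373 = 45.025 V.
Secondary of T₂: V = 45.025 × 752/213 = 158.96 V.
Secondary of T₃: V = 158.96 × 2113/1998 = 168.11 V.
I_load = 168.11/17.5 = 9.6064 A, so P_out = 168.11 × 9.6064 = 1615.0 W.
All ideal ⇒ P_in = P_out, so I_supply = 1615.0/220 = 7.34 A.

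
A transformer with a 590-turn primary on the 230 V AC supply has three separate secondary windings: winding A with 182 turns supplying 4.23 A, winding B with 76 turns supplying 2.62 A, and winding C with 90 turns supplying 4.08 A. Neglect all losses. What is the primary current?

I_p ≈ 2.26 A

V_A = 230 × 182/590 = 70.949 V; V_B = 230 × 76/590 = 29.627 V; V_C = 230 × 90/590 = 35.085 V.
P_out = V_A I_A + V_B I_B + V_C I_C = 70.949×4.23 + 29.627×2.62 + 35.085×4.08 = 300.11 + 77.623 + 143.15 = 520.88 W.
Ideal ⇒ P_in = P_out, so I_p = P_out/V_p = 520.88/230 = 2.26 A.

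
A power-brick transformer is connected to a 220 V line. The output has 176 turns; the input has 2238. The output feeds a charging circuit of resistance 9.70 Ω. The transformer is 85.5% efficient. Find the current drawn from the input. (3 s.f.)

V_out = 220 × 176/2238 = 17.301 V.
I_out = V_out/R = 17.301/9.70 = 1.7836 A.
P_out = V_out I_out = 17.301 × 1.7836 = 30.859 W.
P_in = P_out/η = 30.859/0.855 = 36.092 W.
I_in = P_in/V_in = 36.092/220 = 0.164 A.

I_in ≈ 0.164 A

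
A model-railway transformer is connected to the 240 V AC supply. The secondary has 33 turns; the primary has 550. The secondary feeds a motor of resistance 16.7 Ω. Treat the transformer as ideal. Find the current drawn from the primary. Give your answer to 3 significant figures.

I_p ≈ 0.0517 A

V_s = V_p × N_s/N_p = 240 × 33/550 = 14.400 V.
I_s = V_s/R = 14.400/16.7 = 0.86228 A.
For an ideal transformer I_p N_p = I_s N_s, so I_p = 0.86228 × 33/550 = 0.0517 A.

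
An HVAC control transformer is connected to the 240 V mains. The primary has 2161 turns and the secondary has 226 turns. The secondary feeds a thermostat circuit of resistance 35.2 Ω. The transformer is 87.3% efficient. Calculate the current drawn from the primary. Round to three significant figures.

V_s = 240 × 226/2161 = 25.099 V.
I_s = V_s/R = 25.099/35.2 = 0.71305 A.
P_out = V_s I_s = 25.099 × 0.71305 = 17.897 W.
P_in = P_out/η = 17.897/0.873 = 20.501 W.
I_p = P_in/V_p = 20.501/240 = 0.0854 A.

I_p ≈ 0.0854 A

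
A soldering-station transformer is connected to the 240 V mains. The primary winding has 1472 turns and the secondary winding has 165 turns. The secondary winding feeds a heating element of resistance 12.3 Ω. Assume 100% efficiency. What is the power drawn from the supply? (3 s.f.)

P ≈ 58.8 W

V_s = V_p × N_s/N_p = 240 × 165/1472 = 26.902 V.
I_s = V_s/R = 26.902/12.3 = 2.1872 A.
I_p = I_s × N_s/N_p = 2.1872 × 165/1472 = 0.24516 A.
P = V_p I_p = 240 × 0.24516 = 58.8 W.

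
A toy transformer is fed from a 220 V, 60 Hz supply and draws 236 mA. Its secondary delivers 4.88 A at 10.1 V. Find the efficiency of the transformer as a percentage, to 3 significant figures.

η ≈ 94.9%

P_in = 220 × 0.236 = 51.9200 W.
P_out = 10.1 × 4.88 = 49.2880 W.
η = P_out/P_in = 49.2880/51.9200 = 0.949.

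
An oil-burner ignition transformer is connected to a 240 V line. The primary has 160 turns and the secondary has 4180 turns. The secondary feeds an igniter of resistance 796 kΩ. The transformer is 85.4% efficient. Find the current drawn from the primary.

V_s = 240 × 4180/160 = 6270.0 V.
I_s = V_s/R = 6270.0/796000 = 0.0078769 A.
P_out = V_s I_s = 6270.0 × 0.0078769 = 49.388 W.
P_in = P_out/η = 49.388/0.854 = 57.831 W.
I_p = P_in/V_p = 57.831/240 = 0.241 A.

I_p ≈ 0.241 A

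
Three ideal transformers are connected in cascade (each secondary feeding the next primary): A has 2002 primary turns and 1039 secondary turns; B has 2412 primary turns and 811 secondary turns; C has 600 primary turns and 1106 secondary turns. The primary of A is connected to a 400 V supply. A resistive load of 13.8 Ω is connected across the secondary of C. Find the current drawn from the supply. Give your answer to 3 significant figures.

I_supply ≈ 3.00 A

After A: V = 400.00 × 1039/2002 = 207.59 V.
After B: V = 207.59 × 811/2412 = 69.800 V.
After C: V = 69.800 × 1106/600 = 128.66 V.
I_load = 128.66/13.8 = 9.3235 A, so P_out = 128.66 × 9.3235 = 1199.6 W.
All ideal ⇒ P_in = P_out, so I_supply = 1199.6/400 = 3.00 A.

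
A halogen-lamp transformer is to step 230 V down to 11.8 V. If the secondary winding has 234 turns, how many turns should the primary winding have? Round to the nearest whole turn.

N_p/N_s = V_p/V_s, so N_p = 234 × 230/11.8 = 4561.0 ≈ 4561 turns.

N_p = 4561 turns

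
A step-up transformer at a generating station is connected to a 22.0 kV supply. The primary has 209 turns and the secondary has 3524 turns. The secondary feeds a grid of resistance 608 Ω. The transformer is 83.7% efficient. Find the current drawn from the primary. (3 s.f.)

I_p ≈ 12300 A

V_s = 22000 × 3524/209 = 370950 V.
I_s = V_s/R = 370950/608 = 610.11 A.
P_out = V_s I_s = 370950 × 610.11 = 2.2632×10^8 W.
P_in = P_out/η = 2.2632×10^8/0.837 = 2.7039×10^8 W.
I_p = P_in/V_p = 2.7039×10^8/22000 = 12300 A.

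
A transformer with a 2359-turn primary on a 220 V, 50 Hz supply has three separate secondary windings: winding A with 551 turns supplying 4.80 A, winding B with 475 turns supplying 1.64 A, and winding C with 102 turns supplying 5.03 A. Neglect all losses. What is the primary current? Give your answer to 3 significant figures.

V_A = 220 × 551/2359 = 51.386 V; V_B = 220 × 475/2359 = 44.298 V; V_C = 220 × 102/2359 = 9.5125 V.
P_out = V_A I_A + V_B I_B + V_C I_C = 51.386×4.80 + 44.298×1.64 + 9.5125×5.03 = 246.65 + 72.649 + 47.848 = 367.15 W.
Ideal ⇒ P_in = P_out, so I_p = P_out/V_p = 367.15/220 = 1.67 A.

I_p ≈ 1.67 A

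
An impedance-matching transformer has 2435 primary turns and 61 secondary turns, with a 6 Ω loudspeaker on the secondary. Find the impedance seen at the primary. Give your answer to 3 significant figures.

Z_p ≈ 9560 Ω

Z_p = (N_p/N_s)² × Z_s = (2435/61)² × 6 = 9560 Ω.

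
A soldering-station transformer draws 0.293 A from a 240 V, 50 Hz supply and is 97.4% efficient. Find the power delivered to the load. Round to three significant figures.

P_out ≈ 68.5 W

P_in = V_p I_p = 240 × 0.293 = 70.320 W.
P_out = η P_in = 0.974 × 70.320 = 68.5 W.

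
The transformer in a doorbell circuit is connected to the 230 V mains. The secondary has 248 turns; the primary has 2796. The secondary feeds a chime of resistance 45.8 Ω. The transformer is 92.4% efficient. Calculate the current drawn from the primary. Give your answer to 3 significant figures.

V_s = 230 × 248/2796 = 20.401 V.
I_s = V_s/R = 20.401/45.8 = 0.44543 A.
P_out = V_s I_s = 20.401 × 0.44543 = 9.0870 W.
P_in = P_out/η = 9.0870/0.924 = 9.8344 W.
I_p = P_in/V_p = 9.8344/230 = 0.0428 A.

I_p ≈ 0.0428 A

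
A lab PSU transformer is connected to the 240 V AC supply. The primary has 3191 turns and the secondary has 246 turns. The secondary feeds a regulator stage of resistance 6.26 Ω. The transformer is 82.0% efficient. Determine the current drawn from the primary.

V_s = 240 × 246/3191 = 18.502 V.
I_s = V_s/R = 18.502/6.26 = 2.9556 A.
P_out = V_s I_s = 18.502 × 2.9556 = 54.685 W.
P_in = P_out/η = 54.685/0.820 = 66.688 W.
I_p = P_in/V_p = 66.688/240 = 0.278 A.

I_p ≈ 0.278 A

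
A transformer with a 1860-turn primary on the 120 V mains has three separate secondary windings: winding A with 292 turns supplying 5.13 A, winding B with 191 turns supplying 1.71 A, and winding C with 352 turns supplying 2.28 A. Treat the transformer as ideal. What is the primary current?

I_p ≈ 1.41 A

V_A = 120 × 292/1860 = 18.839 V; V_B = 120 × 191/1860 = 12.323 V; V_C = 120 × 352/1860 = 22.710 V.
P_out = V_A I_A + V_B I_B + V_C I_C = 18.839×5.13 + 12.323×1.71 + 22.710×2.28 = 96.643 + 21.072 + 51.778 = 169.49 W.
Ideal ⇒ P_in = P_out, so I_p = P_out/V_p = 169.49/120 = 1.41 A.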